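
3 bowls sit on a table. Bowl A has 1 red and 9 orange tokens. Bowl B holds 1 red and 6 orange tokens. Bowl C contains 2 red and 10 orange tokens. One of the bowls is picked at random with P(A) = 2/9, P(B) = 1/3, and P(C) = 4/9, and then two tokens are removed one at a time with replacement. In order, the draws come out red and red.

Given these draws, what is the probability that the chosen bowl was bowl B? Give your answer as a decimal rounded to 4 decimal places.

0.3183

Compute the likelihood of the observed sequence for each case: P(data | bowl A) = (1/10)(1/10) = 0.01; P(data | bowl B) = (1/7)(1/7) = 0.020408; P(data | bowl C) = (2/12)(2/12) = 0.027778.
The prior-weighted likelihoods are 2/9 · 0.01 = 0.0022222, 1/3 · 0.020408 = 0.0068027, 4/9 · 0.027778 = 0.012346; these sum to 0.021371.
Hence P(bowl B | data) = (0.0068027) / (0.021371) = 0.31832.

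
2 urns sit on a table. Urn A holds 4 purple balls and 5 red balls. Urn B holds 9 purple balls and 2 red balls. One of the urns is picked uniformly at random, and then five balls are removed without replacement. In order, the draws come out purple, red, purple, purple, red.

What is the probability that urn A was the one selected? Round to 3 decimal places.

0.636

Under each hypothesis, the probability of the observed sequence is: P(data | urn A) = (4/9)(5/8)(3/7)(2/6)(4/5) = 0.031746; P(data | urn B) = (9/11)(2/10)(8/9)(7/8)(1/7) = 0.018182.
The prior-weighted likelihoods are 1/2 · 0.031746 = 0.015873, 1/2 · 0.018182 = 0.0090909; with total 0.024964.
By Bayes' rule, P(urn A | data) = (0.015873) / (0.024964) = 0.63584.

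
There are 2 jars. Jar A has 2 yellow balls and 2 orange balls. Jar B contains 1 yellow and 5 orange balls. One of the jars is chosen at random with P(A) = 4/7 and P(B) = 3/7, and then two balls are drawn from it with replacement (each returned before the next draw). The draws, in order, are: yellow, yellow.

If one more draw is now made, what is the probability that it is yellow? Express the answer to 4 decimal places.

Under each hypothesis, the probability of the observed sequence is: P(data | jar A) = (2/4)(2/4) = 1/4; P(data | jar B) = (1/6)(1/6) = 1/36.
The prior-weighted likelihoods are 4/7 · 1/4 = 1/7, 3/7 · 1/36 = 1/84; summing to 13/84.
Normalising, the posterior is P(jar A | data) = 12/13, P(jar B | data) = 1/13.
So P(yellow next | data) = Σ P(yellow next | H) P(H | data) = (1/2)(12/13) + (1/6)(1/13) = 37/78.

0.4744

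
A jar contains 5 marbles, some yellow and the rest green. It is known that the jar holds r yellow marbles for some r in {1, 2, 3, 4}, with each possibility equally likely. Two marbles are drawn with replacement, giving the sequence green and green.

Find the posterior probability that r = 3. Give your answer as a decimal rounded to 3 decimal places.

0.133

For each hypothesis, P(data | H) works out to: P(data | r = 1) = (4/5)(4/5) = 16/25; P(data | r = 2) = (3/5)(3/5) = 9/25; P(data | r = 3) = (2/5)(2/5) = 4/25; P(data | r = 4) = (1/5)(1/5) = 1/25.
Weighting by the prior gives 1/4 · 16/25 = 4/25, 1/4 · 9/25 = 9/100, 1/4 · 4/25 = 1/25, 1/4 · 1/25 = 1/100; with total 3/10.
So P(r = 3 | data) = (1/25) / (3/10) = 2/15.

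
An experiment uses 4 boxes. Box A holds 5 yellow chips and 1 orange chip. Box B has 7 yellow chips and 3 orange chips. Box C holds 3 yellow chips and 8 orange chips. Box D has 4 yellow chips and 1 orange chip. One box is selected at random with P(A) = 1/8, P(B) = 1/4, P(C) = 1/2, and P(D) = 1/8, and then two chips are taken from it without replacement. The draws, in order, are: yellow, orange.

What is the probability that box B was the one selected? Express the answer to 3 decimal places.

Compute the likelihood of the observed sequence for each case: P(data | box A) = (5/6)(1/5) = 0.16667; P(data | box B) = (7/10)(3/9) = 0.23333; P(data | box C) = (3/11)(8/10) = 0.21818; P(data | box D) = (4/5)(1/4) = 0.2.
Weighting by the prior gives 1/8 · 0.16667 = 0.020833, 1/4 · 0.23333 = 0.058333, 1/2 · 0.21818 = 0.10909, 1/8 · 0.2 = 0.025; summing to 0.21326.
Therefore the posterior P(box B | data) = (0.058333) / (0.21326) = 0.27353.

0.274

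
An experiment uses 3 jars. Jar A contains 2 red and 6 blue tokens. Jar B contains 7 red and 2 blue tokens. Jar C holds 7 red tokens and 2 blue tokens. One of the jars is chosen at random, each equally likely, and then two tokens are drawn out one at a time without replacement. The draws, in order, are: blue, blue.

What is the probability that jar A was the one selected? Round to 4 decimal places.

Compute the likelihood of the observed sequence for each case: P(data | jar A) = (6/8)(5/7) = 15/28; P(data | jar B) = (2/9)(1/8) = 1/36; P(data | jar C) = (2/9)(1/8) = 1/36.
Weighting by the prior gives 1/3 · 15/28 = 5/28, 1/3 · 1/36 = 1/108, 1/3 · 1/36 = 1/108; summing to 149/756.
By Bayes' rule, P(jar A | data) = (5/28) / (149/756) = 135/149.

0.9060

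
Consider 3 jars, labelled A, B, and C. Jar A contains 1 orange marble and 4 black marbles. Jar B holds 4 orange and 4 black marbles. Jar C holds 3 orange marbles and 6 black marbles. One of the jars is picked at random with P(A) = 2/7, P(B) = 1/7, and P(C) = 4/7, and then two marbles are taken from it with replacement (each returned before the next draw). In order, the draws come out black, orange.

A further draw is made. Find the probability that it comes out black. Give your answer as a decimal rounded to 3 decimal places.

Compute the likelihood of the observed sequence for each case: P(data | jar A) = (4/5)(1/5) = 0.16; P(data | jar B) = (4/8)(4/8) = 0.25; P(data | jar C) = (6/9)(3/9) = 0.22222.
Weighting by the prior gives 2/7 · 0.16 = 0.045714, 1/7 · 0.25 = 0.035714, 4/7 · 0.22222 = 0.12698; summing to 0.20841.
Dividing through by the total gives posterior P(jar A | data) = 0.21935, P(jar B | data) = 0.17136, P(jar C | data) = 0.60929.
The predictive probability is P(black next | data) = (4/5)(0.21935) + (1/2)(0.17136) + (2/3)(0.60929) = 0.66735.

0.667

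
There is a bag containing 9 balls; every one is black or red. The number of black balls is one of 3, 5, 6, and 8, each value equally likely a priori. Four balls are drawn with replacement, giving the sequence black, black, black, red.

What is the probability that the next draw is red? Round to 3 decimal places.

0.331

Compute the likelihood of the observed sequence for each case: P(data | r = 3) = (3/9)(3/9)(3/9)(6/9) = 0.024691; P(data | r = 5) = (5/9)(5/9)(5/9)(4/9) = 0.076208; P(data | r = 6) = (6/9)(6/9)(6/9)(3/9) = 0.098765; P(data | r = 8) = (8/9)(8/9)(8/9)(1/9) = 0.078037.
Weighting by the prior gives 1/4 · 0.024691 = 0.0061728, 1/4 · 0.076208 = 0.019052, 1/4 · 0.098765 = 0.024691, 1/4 · 0.078037 = 0.019509; with total 0.069425.
Normalising, the posterior is P(r = 3 | data) = 0.088913, P(r = 5 | data) = 0.27442, P(r = 6 | data) = 0.35565, P(r = 8 | data) = 0.28101.
So P(red next | data) = Σ P(red next | H) P(H | data) = (2/3)(0.088913) + (4/9)(0.27442) + (1/3)(0.35565) + (1/9)(0.28101) = 0.33102.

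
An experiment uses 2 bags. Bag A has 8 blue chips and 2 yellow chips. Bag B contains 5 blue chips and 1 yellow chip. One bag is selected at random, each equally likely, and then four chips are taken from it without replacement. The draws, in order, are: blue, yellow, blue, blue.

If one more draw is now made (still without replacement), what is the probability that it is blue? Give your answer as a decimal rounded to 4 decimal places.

The likelihood of the observed sequence under each hypothesis: P(data | bag A) = (8/10)(2/9)(7/8)(6/7) = 2/15; P(data | bag B) = (5/6)(1/5)(4/4)(3/3) = 1/6.
Multiplying each by its prior: 1/2 · 2/15 = 1/15, 1/2 · 1/6 = 1/12; these sum to 3/20.
Normalising, the posterior is P(bag A | data) = 4/9, P(bag B | data) = 5/9.
The predictive probability is P(blue next | data) = (5/6)(4/9) + (1)(5/9) = 25/27.

0.9259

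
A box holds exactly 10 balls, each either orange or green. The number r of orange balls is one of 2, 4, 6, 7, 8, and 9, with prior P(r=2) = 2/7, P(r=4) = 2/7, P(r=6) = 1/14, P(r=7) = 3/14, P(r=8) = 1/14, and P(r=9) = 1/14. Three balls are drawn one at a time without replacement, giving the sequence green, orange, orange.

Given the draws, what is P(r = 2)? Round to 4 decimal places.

Under each hypothesis, the probability of the observed sequence is: P(data | r = 2) = (8/10)(2/9)(1/8) = 0.022222; P(data | r = 4) = (6/10)(4/9)(3/8) = 0.1; P(data | r = 6) = (4/10)(6/9)(5/8) = 0.16667; P(data | r = 7) = (3/10)(7/9)(6/8) = 0.175; P(data | r = 8) = (2/10)(8/9)(7/8) = 0.15556; P(data | r = 9) = (1/10)(9/9)(8/8) = 0.1.
Weighting by the prior gives 2/7 · 0.022222 = 0.0063492, 2/7 · 0.1 = 0.028571, 1/14 · 0.16667 = 0.011905, 3/14 · 0.175 = 0.0375, 1/14 · 0.15556 = 0.011111, 1/14 · 0.1 = 0.0071429; with total 0.10258.
By Bayes' rule, P(r = 2 | data) = (0.0063492) / (0.10258) = 0.061896.

0.0619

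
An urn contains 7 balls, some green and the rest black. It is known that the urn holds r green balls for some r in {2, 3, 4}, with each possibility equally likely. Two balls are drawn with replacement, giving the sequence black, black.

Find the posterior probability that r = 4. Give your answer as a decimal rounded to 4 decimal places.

0.1800

The likelihood of the observed sequence under each hypothesis: P(data | r = 2) = (5/7)(5/7) = 25/49; P(data | r = 3) = (4/7)(4/7) = 16/49; P(data | r = 4) = (3/7)(3/7) = 9/49.
Multiplying each by its prior: 1/3 · 25/49 = 25/147, 1/3 · 16/49 = 16/147, 1/3 · 9/49 = 3/49; with total 50/147.
Hence P(r = 4 | data) = (3/49) / (50/147) = 9/50.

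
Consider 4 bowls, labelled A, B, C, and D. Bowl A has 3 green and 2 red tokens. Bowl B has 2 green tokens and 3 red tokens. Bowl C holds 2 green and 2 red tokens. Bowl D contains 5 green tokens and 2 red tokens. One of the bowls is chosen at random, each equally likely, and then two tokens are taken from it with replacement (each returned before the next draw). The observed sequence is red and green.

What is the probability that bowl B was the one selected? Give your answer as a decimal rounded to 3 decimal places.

0.257

Under each hypothesis, the probability of the observed sequence is: P(data | bowl A) = (2/5)(3/5) = 0.24; P(data | bowl B) = (3/5)(2/5) = 0.24; P(data | bowl C) = (2/4)(2/4) = 0.25; P(data | bowl D) = (2/7)(5/7) = 0.20408.
Weighting by the prior gives 1/4 · 0.24 = 0.06, 1/4 · 0.24 = 0.06, 1/4 · 0.25 = 0.0625, 1/4 · 0.20408 = 0.05102; with total 0.23352.
Therefore the posterior P(bowl B | data) = (0.06) / (0.23352) = 0.25694.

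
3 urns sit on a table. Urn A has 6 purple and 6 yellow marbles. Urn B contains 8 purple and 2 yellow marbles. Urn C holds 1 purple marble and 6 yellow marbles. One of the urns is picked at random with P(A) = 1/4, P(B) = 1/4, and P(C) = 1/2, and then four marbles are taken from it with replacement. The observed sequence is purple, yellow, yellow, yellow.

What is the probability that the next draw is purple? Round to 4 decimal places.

Under each hypothesis, the probability of the observed sequence is: P(data | urn A) = (6/12)(6/12)(6/12)(6/12) = 0.0625; P(data | urn B) = (8/10)(2/10)(2/10)(2/10) = 0.0064; P(data | urn C) = (1/7)(6/7)(6/7)(6/7) = 0.089963.
Weighting by the prior gives 1/4 · 0.0625 = 0.015625, 1/4 · 0.0064 = 0.0016, 1/2 · 0.089963 = 0.044981; with total 0.062206.
Normalising, the posterior is P(urn A | data) = 0.25118, P(urn B | data) = 0.025721, P(urn C | data) = 0.7231.
Averaging over the posterior, P(purple next | data) = (1/2)(0.25118) + (4/5)(0.025721) + (1/7)(0.7231) = 0.24947.

0.2495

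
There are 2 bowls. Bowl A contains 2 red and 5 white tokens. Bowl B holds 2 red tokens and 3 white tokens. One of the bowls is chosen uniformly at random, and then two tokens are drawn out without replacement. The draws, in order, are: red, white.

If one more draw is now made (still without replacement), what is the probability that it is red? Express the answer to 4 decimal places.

0.2743

Compute the likelihood of the observed sequence for each case: P(data | bowl A) = (2/7)(5/6) = 5/21; P(data | bowl B) = (2/5)(3/4) = 3/10.
Weighting by the prior gives 1/2 · 5/21 = 5/42, 1/2 · 3/10 = 3/20; summing to 113/420.
Dividing through by the total gives posterior P(bowl A | data) = 50/113, P(bowl B | data) = 63/113.
The predictive probability is P(red next | data) = (1/5)(50/113) + (1/3)(63/113) = 31/113.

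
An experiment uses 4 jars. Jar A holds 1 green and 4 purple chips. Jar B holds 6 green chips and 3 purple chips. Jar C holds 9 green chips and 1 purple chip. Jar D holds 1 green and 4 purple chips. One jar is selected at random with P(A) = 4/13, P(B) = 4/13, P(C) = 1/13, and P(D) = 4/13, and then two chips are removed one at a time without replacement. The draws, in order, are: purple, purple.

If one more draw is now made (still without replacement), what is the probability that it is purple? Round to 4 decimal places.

The likelihood of the observed sequence under each hypothesis: P(data | jar A) = (4/5)(3/4) = 3/5; P(data | jar B) = (3/9)(2/8) = 1/12; P(data | jar C) = (1/10)(0/9) = 0; P(data | jar D) = (4/5)(3/4) = 3/5.
Weighting by the prior gives 4/13 · 3/5 = 12/65, 4/13 · 1/12 = 1/39, 1/13 · 0 = 0, 4/13 · 3/5 = 12/65; with total 77/195.
The posterior is then P(jar A | data) = 36/77, P(jar B | data) = 5/77, P(jar C | data) = 0, P(jar D | data) = 36/77.
So P(purple next | data) = Σ P(purple next | H) P(H | data) = (2/3)(36/77) + (1/7)(5/77) + (2/3)(36/77) = 31/49.

0.6327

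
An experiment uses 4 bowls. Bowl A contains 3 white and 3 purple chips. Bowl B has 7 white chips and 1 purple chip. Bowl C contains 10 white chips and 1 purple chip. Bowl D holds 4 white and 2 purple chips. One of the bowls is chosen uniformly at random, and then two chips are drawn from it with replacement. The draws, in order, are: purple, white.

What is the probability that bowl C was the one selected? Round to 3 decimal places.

0.124

The likelihood of the observed sequence under each hypothesis: P(data | bowl A) = (3/6)(3/6) = 0.25; P(data | bowl B) = (1/8)(7/8) = 0.10938; P(data | bowl C) = (1/11)(10/11) = 0.082645; P(data | bowl D) = (2/6)(4/6) = 0.22222.
Weighting by the prior gives 1/4 · 0.25 = 0.0625, 1/4 · 0.10938 = 0.027344, 1/4 · 0.082645 = 0.020661, 1/4 · 0.22222 = 0.055556; summing to 0.16606.
So P(bowl C | data) = (0.020661) / (0.16606) = 0.12442.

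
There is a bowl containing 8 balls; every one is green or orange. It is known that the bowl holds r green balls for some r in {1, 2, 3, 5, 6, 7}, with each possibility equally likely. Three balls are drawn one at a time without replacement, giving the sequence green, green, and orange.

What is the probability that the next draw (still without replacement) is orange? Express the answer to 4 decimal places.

The likelihood of the observed sequence under each hypothesis: P(data | r = 1) = (1/8)(0/7) = 0; P(data | r = 2) = (2/8)(1/7)(6/6) = 1/28; P(data | r = 3) = (3/8)(2/7)(5/6) = 5/56; P(data | r = 5) = (5/8)(4/7)(3/6) = 5/28; P(data | r = 6) = (6/8)(5/7)(2/6) = 5/28; P(data | r = 7) = (7/8)(6/7)(1/6) = 1/8.
Multiplying each by its prior: 1/6 · 0 = 0, 1/6 · 1/28 = 1/168, 1/6 · 5/56 = 5/336, 1/6 · 5/28 = 5/168, 1/6 · 5/28 = 5/168, 1/6 · 1/8 = 1/48; these sum to 17/168.
Dividing through by the total gives posterior P(r = 1 | data) = 0, P(r = 2 | data) = 1/17, P(r = 3 | data) = 5/34, P(r = 5 | data) = 5/17, P(r = 6 | data) = 5/17, P(r = 7 | data) = 7/34.
The predictive probability is P(orange next | data) = (1)(1/17) + (4/5)(5/34) + (2/5)(5/17) + (1/5)(5/17) + (0)(7/34) = 6/17.

0.3529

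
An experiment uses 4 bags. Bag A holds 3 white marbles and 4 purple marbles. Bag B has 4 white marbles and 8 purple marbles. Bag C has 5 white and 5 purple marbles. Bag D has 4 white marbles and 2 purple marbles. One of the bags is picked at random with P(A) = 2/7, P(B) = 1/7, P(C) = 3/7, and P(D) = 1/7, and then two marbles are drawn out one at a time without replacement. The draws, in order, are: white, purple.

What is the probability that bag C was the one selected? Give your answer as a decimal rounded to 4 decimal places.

For each hypothesis, P(data | H) works out to: P(data | bag A) = (3/7)(4/6) = 0.28571; P(data | bag B) = (4/12)(8/11) = 0.24242; P(data | bag C) = (5/10)(5/9) = 0.27778; P(data | bag D) = (4/6)(2/5) = 0.26667.
Multiplying each by its prior: 2/7 · 0.28571 = 0.081633, 1/7 · 0.24242 = 0.034632, 3/7 · 0.27778 = 0.11905, 1/7 · 0.26667 = 0.038095; with total 0.27341.
Therefore the posterior P(bag C | data) = (0.11905) / (0.27341) = 0.43542.

0.4354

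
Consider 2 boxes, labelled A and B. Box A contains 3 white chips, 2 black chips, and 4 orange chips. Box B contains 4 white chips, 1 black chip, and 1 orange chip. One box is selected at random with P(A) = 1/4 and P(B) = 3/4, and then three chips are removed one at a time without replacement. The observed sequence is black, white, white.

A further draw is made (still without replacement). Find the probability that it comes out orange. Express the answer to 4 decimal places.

0.3578

Compute the likelihood of the observed sequence for each case: P(data | box A) = (2/9)(3/8)(2/7) = 1/42; P(data | box B) = (1/6)(4/5)(3/4) = 1/10.
The prior-weighted likelihoods are 1/4 · 1/42 = 1/168, 3/4 · 1/10 = 3/40; with total 17/210.
Normalising, the posterior is P(box A | data) = 5/68, P(box B | data) = 63/68.
Averaging over the posterior, P(orange next | data) = (2/3)(5/68) + (1/3)(63/68) = 73/204.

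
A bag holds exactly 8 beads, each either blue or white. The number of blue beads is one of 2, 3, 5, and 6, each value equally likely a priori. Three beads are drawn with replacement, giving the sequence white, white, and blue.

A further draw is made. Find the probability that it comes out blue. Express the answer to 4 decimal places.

0.4271

Compute the likelihood of the observed sequence for each case: P(data | r = 2) = (6/8)(6/8)(2/8) = 0.14062; P(data | r = 3) = (5/8)(5/8)(3/8) = 0.14648; P(data | r = 5) = (3/8)(3/8)(5/8) = 0.087891; P(data | r = 6) = (2/8)(2/8)(6/8) = 0.046875.
Weighting by the prior gives 1/4 · 0.14062 = 0.035156, 1/4 · 0.14648 = 0.036621, 1/4 · 0.087891 = 0.021973, 1/4 · 0.046875 = 0.011719; these sum to 0.10547.
The posterior is then P(r = 2 | data) = 0.33333, P(r = 3 | data) = 0.34722, P(r = 5 | data) = 0.20833, P(r = 6 | data) = 0.11111.
The predictive probability is P(blue next | data) = (1/4)(0.33333) + (3/8)(0.34722) + (5/8)(0.20833) + (3/4)(0.11111) = 0.42708.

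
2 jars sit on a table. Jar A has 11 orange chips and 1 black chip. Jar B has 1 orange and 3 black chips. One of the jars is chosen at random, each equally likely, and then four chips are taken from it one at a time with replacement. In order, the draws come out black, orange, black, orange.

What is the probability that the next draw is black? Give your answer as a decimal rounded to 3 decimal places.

Compute the likelihood of the observed sequence for each case: P(data | jar A) = (1/12)(11/12)(1/12)(11/12) = 0.0058353; P(data | jar B) = (3/4)(1/4)(3/4)(1/4) = 0.035156.
Multiplying each by its prior: 1/2 · 0.0058353 = 0.0029176, 1/2 · 0.035156 = 0.017578; with total 0.020496.
Dividing through by the total gives posterior P(jar A | data) = 0.14235, P(jar B | data) = 0.85765.
So P(black next | data) = Σ P(black next | H) P(H | data) = (1/12)(0.14235) + (3/4)(0.85765) = 0.6551.

0.655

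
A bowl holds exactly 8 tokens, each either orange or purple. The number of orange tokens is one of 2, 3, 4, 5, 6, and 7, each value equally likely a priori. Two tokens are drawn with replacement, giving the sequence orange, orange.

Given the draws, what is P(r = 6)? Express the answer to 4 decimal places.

The likelihood of the observed sequence under each hypothesis: P(data | r = 2) = (2/8)(2/8) = 1/16; P(data | r = 3) = (3/8)(3/8) = 9/64; P(data | r = 4) = (4/8)(4/8) = 1/4; P(data | r = 5) = (5/8)(5/8) = 25/64; P(data | r = 6) = (6/8)(6/8) = 9/16; P(data | r = 7) = (7/8)(7/8) = 49/64.
Weighting by the prior gives 1/6 · 1/16 = 1/96, 1/6 · 9/64 = 3/128, 1/6 · 1/4 = 1/24, 1/6 · 25/64 = 25/384, 1/6 · 9/16 = 3/32, 1/6 · 49/64 = 49/384; these sum to 139/384.
Hence P(r = 6 | data) = (3/32) / (139/384) = 36/139.

0.2590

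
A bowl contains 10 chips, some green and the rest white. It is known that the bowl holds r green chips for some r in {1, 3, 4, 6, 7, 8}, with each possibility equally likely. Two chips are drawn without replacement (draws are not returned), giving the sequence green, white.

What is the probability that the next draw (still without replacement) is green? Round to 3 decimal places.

0.513

For each hypothesis, P(data | H) works out to: P(data | r = 1) = (1/10)(9/9) = 1/10; P(data | r = 3) = (3/10)(7/9) = 7/30; P(data | r = 4) = (4/10)(6/9) = 4/15; P(data | r = 6) = (6/10)(4/9) = 4/15; P(data | r = 7) = (7/10)(3/9) = 7/30; P(data | r = 8) = (8/10)(2/9) = 8/45.
The prior-weighted likelihoods are 1/6 · 1/10 = 1/60, 1/6 · 7/30 = 7/180, 1/6 · 4/15 = 2/45, 1/6 · 4/15 = 2/45, 1/6 · 7/30 = 7/180, 1/6 · 8/45 = 4/135; these sum to 23/108.
Normalising, the posterior is P(r = 1 | data) = 9/115, P(r = 3 | data) = 21/115, P(r = 4 | data) = 24/115, P(r = 6 | data) = 24/115, P(r = 7 | data) = 21/115, P(r = 8 | data) = 16/115.
So P(green next | data) = Σ P(green next | H) P(H | data) = (0)(9/115) + (1/4)(21/115) + (3/8)(24/115) + (5/8)(24/115) + (3/4)(21/115) + (7/8)(16/115) = 59/115.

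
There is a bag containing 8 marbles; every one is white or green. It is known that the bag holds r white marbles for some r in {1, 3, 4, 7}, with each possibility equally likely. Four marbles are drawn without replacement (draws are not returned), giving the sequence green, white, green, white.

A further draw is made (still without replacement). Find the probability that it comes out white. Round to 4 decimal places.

0.3864

Compute the likelihood of the observed sequence for each case: P(data | r = 1) = (7/8)(1/7)(6/6)(0/5) = 0; P(data | r = 3) = (5/8)(3/7)(4/6)(2/5) = 1/14; P(data | r = 4) = (4/8)(4/7)(3/6)(3/5) = 3/35; P(data | r = 7) = (1/8)(7/7)(0/6) = 0.
Weighting by the prior gives 1/4 · 0 = 0, 1/4 · 1/14 = 1/56, 1/4 · 3/35 = 3/140, 1/4 · 0 = 0; summing to 11/280.
The posterior is then P(r = 1 | data) = 0, P(r = 3 | data) = 5/11, P(r = 4 | data) = 6/11, P(r = 7 | data) = 0.
Averaging over the posterior, P(white next | data) = (1/4)(5/11) + (1/2)(6/11) = 17/44.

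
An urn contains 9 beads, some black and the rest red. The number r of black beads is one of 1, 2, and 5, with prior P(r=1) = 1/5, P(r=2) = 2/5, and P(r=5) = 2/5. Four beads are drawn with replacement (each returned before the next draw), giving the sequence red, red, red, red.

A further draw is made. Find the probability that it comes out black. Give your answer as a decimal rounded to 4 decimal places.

Compute the likelihood of the observed sequence for each case: P(data | r = 1) = (8/9)(8/9)(8/9)(8/9) = 0.6243; P(data | r = 2) = (7/9)(7/9)(7/9)(7/9) = 0.36595; P(data | r = 5) = (4/9)(4/9)(4/9)(4/9) = 0.039018.
Multiplying each by its prior: 1/5 · 0.6243 = 0.12486, 2/5 · 0.36595 = 0.14638, 2/5 · 0.039018 = 0.015607; these sum to 0.28685.
Normalising, the posterior is P(r = 1 | data) = 0.43528, P(r = 2 | data) = 0.51031, P(r = 5 | data) = 0.05441.
So P(black next | data) = Σ P(black next | H) P(H | data) = (1/9)(0.43528) + (2/9)(0.51031) + (5/9)(0.05441) = 0.19199.

0.1920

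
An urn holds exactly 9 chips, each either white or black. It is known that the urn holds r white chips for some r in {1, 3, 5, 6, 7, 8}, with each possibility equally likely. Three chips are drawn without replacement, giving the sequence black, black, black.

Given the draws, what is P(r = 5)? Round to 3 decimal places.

Compute the likelihood of the observed sequence for each case: P(data | r = 1) = (8/9)(7/8)(6/7) = 2/3; P(data | r = 3) = (6/9)(5/8)(4/7) = 5/21; P(data | r = 5) = (4/9)(3/8)(2/7) = 1/21; P(data | r = 6) = (3/9)(2/8)(1/7) = 1/84; P(data | r = 7) = (2/9)(1/8)(0/7) = 0; P(data | r = 8) = (1/9)(0/8) = 0.
The prior-weighted likelihoods are 1/6 · 2/3 = 1/9, 1/6 · 5/21 = 5/126, 1/6 · 1/21 = 1/126, 1/6 · 1/84 = 1/504, 1/6 · 0 = 0, 1/6 · 0 = 0; with total 9/56.
Hence P(r = 5 | data) = (1/126) / (9/56) = 4/81.

0.049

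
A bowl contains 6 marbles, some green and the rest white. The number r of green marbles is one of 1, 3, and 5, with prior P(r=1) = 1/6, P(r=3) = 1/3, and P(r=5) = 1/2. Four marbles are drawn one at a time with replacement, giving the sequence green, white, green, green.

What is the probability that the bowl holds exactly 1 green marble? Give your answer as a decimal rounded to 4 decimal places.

0.0092

Compute the likelihood of the observed sequence for each case: P(data | r = 1) = (1/6)(5/6)(1/6)(1/6) = 0.003858; P(data | r = 3) = (3/6)(3/6)(3/6)(3/6) = 0.0625; P(data | r = 5) = (5/6)(1/6)(5/6)(5/6) = 0.096451.
Multiplying each by its prior: 1/6 · 0.003858 = 0.000643, 1/3 · 0.0625 = 0.020833, 1/2 · 0.096451 = 0.048225; these sum to 0.069702.
Hence P(r = 1 | data) = (0.000643) / (0.069702) = 0.0092251.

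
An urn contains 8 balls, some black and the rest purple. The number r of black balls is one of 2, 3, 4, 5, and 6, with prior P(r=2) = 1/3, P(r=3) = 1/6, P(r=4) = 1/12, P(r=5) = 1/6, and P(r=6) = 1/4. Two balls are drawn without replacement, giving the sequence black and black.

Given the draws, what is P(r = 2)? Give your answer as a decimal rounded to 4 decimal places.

0.0494

Under each hypothesis, the probability of the observed sequence is: P(data | r = 2) = (2/8)(1/7) = 1/28; P(data | r = 3) = (3/8)(2/7) = 3/28; P(data | r = 4) = (4/8)(3/7) = 3/14; P(data | r = 5) = (5/8)(4/7) = 5/14; P(data | r = 6) = (6/8)(5/7) = 15/28.
Multiplying each by its prior: 1/3 · 1/28 = 1/84, 1/6 · 3/28 = 1/56, 1/12 · 3/14 = 1/56, 1/6 · 5/14 = 5/84, 1/4 · 15/28 = 15/112; these sum to 27/112.
Hence P(r = 2 | data) = (1/84) / (27/112) = 4/81.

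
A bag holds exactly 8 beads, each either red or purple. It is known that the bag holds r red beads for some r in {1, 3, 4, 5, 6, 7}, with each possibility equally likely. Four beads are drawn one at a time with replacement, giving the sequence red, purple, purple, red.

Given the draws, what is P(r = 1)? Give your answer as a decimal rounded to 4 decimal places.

0.0517

The likelihood of the observed sequence under each hypothesis: P(data | r = 1) = (1/8)(7/8)(7/8)(1/8) = 0.011963; P(data | r = 3) = (3/8)(5/8)(5/8)(3/8) = 0.054932; P(data | r = 4) = (4/8)(4/8)(4/8)(4/8) = 0.0625; P(data | r = 5) = (5/8)(3/8)(3/8)(5/8) = 0.054932; P(data | r = 6) = (6/8)(2/8)(2/8)(6/8) = 0.035156; P(data | r = 7) = (7/8)(1/8)(1/8)(7/8) = 0.011963.
Multiplying each by its prior: 1/6 · 0.011963 = 0.0019938, 1/6 · 0.054932 = 0.0091553, 1/6 · 0.0625 = 0.010417, 1/6 · 0.054932 = 0.0091553, 1/6 · 0.035156 = 0.0058594, 1/6 · 0.011963 = 0.0019938; with total 0.038574.
Therefore the posterior P(r = 1 | data) = (0.0019938) / (0.038574) = 0.051688.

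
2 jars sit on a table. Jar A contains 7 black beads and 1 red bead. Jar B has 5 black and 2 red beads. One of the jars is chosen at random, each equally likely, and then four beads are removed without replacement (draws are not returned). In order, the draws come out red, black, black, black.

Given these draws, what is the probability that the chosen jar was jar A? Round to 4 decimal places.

0.4667

Under each hypothesis, the probability of the observed sequence is: P(data | jar A) = (1/8)(7/7)(6/6)(5/5) = 1/8; P(data | jar B) = (2/7)(5/6)(4/5)(3/4) = 1/7.
The prior-weighted likelihoods are 1/2 · 1/8 = 1/16, 1/2 · 1/7 = 1/14; these sum to 15/112.
By Bayes' rule, P(jar A | data) = (1/16) / (15/112) = 7/15.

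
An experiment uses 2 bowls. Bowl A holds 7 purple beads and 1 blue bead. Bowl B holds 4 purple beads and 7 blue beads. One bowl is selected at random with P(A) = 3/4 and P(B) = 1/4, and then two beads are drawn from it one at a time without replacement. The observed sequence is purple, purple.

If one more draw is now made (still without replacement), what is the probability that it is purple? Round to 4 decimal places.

The likelihood of the observed sequence under each hypothesis: P(data | bowl A) = (7/8)(6/7) = 3/4; P(data | bowl B) = (4/11)(3/10) = 6/55.
The prior-weighted likelihoods are 3/4 · 3/4 = 9/16, 1/4 · 6/55 = 3/110; with total 519/880.
Normalising, the posterior is P(bowl A | data) = 0.95376, P(bowl B | data) = 0.046243.
Averaging over the posterior, P(purple next | data) = (5/6)(0.95376) + (2/9)(0.046243) = 0.80507.

0.8051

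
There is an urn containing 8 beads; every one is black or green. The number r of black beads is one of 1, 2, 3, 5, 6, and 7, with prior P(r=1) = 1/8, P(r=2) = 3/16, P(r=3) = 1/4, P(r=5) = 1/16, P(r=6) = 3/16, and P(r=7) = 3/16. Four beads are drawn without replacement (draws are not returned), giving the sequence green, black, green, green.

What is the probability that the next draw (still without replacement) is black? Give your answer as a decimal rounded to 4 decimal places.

0.3016

For each hypothesis, P(data | H) works out to: P(data | r = 1) = (7/8)(1/7)(6/6)(5/5) = 1/8; P(data | r = 2) = (6/8)(2/7)(5/6)(4/5) = 1/7; P(data | r = 3) = (5/8)(3/7)(4/6)(3/5) = 3/28; P(data | r = 5) = (3/8)(5/7)(2/6)(1/5) = 1/56; P(data | r = 6) = (2/8)(6/7)(1/6)(0/5) = 0; P(data | r = 7) = (1/8)(7/7)(0/6) = 0.
Multiplying each by its prior: 1/8 · 1/8 = 1/64, 3/16 · 1/7 = 3/112, 1/4 · 3/28 = 3/112, 1/16 · 1/56 = 1/896, 3/16 · 0 = 0, 3/16 · 0 = 0; these sum to 9/128.
Normalising, the posterior is P(r = 1 | data) = 2/9, P(r = 2 | data) = 8/21, P(r = 3 | data) = 8/21, P(r = 5 | data) = 1/63, P(r = 6 | data) = 0, P(r = 7 | data) = 0.
Averaging over the posterior, P(black next | data) = (0)(2/9) + (1/4)(8/21) + (1/2)(8/21) + (1)(1/63) = 19/63.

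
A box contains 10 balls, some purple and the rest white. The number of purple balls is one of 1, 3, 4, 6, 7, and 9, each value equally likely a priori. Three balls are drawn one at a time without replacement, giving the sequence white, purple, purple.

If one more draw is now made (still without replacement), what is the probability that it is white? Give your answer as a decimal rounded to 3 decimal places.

0.405

Compute the likelihood of the observed sequence for each case: P(data | r = 1) = (9/10)(1/9)(0/8) = 0; P(data | r = 3) = (7/10)(3/9)(2/8) = 7/120; P(data | r = 4) = (6/10)(4/9)(3/8) = 1/10; P(data | r = 6) = (4/10)(6/9)(5/8) = 1/6; P(data | r = 7) = (3/10)(7/9)(6/8) = 7/40; P(data | r = 9) = (1/10)(9/9)(8/8) = 1/10.
Weighting by the prior gives 1/6 · 0 = 0, 1/6 · 7/120 = 7/720, 1/6 · 1/10 = 1/60, 1/6 · 1/6 = 1/36, 1/6 · 7/40 = 7/240, 1/6 · 1/10 = 1/60; with total 1/10.
Normalising, the posterior is P(r = 1 | data) = 0, P(r = 3 | data) = 7/72, P(r = 4 | data) = 1/6, P(r = 6 | data) = 5/18, P(r = 7 | data) = 7/24, P(r = 9 | data) = 1/6.
The predictive probability is P(white next | data) = (6/7)(7/72) + (5/7)(1/6) + (3/7)(5/18) + (2/7)(7/24) + (0)(1/6) = 17/42.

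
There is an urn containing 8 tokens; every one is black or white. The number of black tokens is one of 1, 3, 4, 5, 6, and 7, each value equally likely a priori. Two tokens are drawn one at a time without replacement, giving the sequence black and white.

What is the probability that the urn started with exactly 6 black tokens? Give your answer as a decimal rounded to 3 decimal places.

0.167

The likelihood of the observed sequence under each hypothesis: P(data | r = 1) = (1/8)(7/7) = 1/8; P(data | r = 3) = (3/8)(5/7) = 15/56; P(data | r = 4) = (4/8)(4/7) = 2/7; P(data | r = 5) = (5/8)(3/7) = 15/56; P(data | r = 6) = (6/8)(2/7) = 3/14; P(data | r = 7) = (7/8)(1/7) = 1/8.
Multiplying each by its prior: 1/6 · 1/8 = 1/48, 1/6 · 15/56 = 5/112, 1/6 · 2/7 = 1/21, 1/6 · 15/56 = 5/112, 1/6 · 3/14 = 1/28, 1/6 · 1/8 = 1/48; summing to 3/14.
Hence P(r = 6 | data) = (1/28) / (3/14) = 1/6.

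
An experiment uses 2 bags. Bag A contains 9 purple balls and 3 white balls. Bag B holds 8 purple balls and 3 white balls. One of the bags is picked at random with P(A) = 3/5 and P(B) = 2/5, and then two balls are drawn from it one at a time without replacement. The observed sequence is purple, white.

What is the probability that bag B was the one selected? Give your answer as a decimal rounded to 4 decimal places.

Under each hypothesis, the probability of the observed sequence is: P(data | bag A) = (9/12)(3/11) = 9/44; P(data | bag B) = (8/11)(3/10) = 12/55.
Weighting by the prior gives 3/5 · 9/44 = 27/220, 2/5 · 12/55 = 24/275; with total 21/100.
So P(bag B | data) = (24/275) / (21/100) = 32/77.

0.4156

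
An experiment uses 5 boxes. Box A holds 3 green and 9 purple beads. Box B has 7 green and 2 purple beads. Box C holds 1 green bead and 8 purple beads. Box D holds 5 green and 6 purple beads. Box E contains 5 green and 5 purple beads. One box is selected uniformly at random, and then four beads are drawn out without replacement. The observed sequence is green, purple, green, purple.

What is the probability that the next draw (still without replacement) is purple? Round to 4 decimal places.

0.5235

Under each hypothesis, the probability of the observed sequence is: P(data | box A) = (3/12)(9/11)(2/10)(8/9) = 0.036364; P(data | box B) = (7/9)(2/8)(6/7)(1/6) = 0.027778; P(data | box C) = (1/9)(8/8)(0/7) = 0; P(data | box D) = (5/11)(6/10)(4/9)(5/8) = 0.075758; P(data | box E) = (5/10)(5/9)(4/8)(4/7) = 0.079365.
Multiplying each by its prior: 1/5 · 0.036364 = 0.0072727, 1/5 · 0.027778 = 0.0055556, 1/5 · 0 = 0, 1/5 · 0.075758 = 0.015152, 1/5 · 0.079365 = 0.015873; with total 0.043853.
Dividing through by the total gives posterior P(box A | data) = 0.16584, P(box B | data) = 0.12669, P(box C | data) = 0, P(box D | data) = 0.34551, P(box E | data) = 0.36196.
The predictive probability is P(purple next | data) = (7/8)(0.16584) + (0)(0.12669) + (4/7)(0.34551) + (1/2)(0.36196) = 0.52353.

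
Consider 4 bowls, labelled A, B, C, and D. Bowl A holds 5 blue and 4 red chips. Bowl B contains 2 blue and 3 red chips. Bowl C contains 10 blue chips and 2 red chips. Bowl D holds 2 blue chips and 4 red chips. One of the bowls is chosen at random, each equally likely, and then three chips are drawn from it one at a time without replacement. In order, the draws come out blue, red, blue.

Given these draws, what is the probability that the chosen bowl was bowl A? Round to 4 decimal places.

0.3438

Under each hypothesis, the probability of the observed sequence is: P(data | bowl A) = (5/9)(4/8)(4/7) = 10/63; P(data | bowl B) = (2/5)(3/4)(1/3) = 1/10; P(data | bowl C) = (10/12)(2/11)(9/10) = 3/22; P(data | bowl D) = (2/6)(4/5)(1/4) = 1/15.
Multiplying each by its prior: 1/4 · 10/63 = 5/126, 1/4 · 1/10 = 1/40, 1/4 · 3/22 = 3/88, 1/4 · 1/15 = 1/60; with total 80/693.
So P(bowl A | data) = (5/126) / (80/693) = 11/32.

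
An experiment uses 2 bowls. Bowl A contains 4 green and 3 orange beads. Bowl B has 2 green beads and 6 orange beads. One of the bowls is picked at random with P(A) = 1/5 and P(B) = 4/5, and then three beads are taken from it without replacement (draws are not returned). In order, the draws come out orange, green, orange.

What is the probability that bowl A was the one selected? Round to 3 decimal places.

Under each hypothesis, the probability of the observed sequence is: P(data | bowl A) = (3/7)(4/6)(2/5) = 4/35; P(data | bowl B) = (6/8)(2/7)(5/6) = 5/28.
The prior-weighted likelihoods are 1/5 · 4/35 = 4/175, 4/5 · 5/28 = 1/7; summing to 29/175.
Therefore the posterior P(bowl A | data) = (4/175) / (29/175) = 4/29.

0.138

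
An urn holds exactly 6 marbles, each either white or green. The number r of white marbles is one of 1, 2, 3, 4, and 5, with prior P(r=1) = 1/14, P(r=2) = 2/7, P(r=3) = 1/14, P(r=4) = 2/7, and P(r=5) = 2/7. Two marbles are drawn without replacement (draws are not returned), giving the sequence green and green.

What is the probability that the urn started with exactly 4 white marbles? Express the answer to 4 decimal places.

For each hypothesis, P(data | H) works out to: P(data | r = 1) = (5/6)(4/5) = 2/3; P(data | r = 2) = (4/6)(3/5) = 2/5; P(data | r = 3) = (3/6)(2/5) = 1/5; P(data | r = 4) = (2/6)(1/5) = 1/15; P(data | r = 5) = (1/6)(0/5) = 0.
The prior-weighted likelihoods are 1/14 · 2/3 = 1/21, 2/7 · 2/5 = 4/35, 1/14 · 1/5 = 1/70, 2/7 · 1/15 = 2/105, 2/7 · 0 = 0; with total 41/210.
By Bayes' rule, P(r = 4 | data) = (2/105) / (41/210) = 4/41.

0.0976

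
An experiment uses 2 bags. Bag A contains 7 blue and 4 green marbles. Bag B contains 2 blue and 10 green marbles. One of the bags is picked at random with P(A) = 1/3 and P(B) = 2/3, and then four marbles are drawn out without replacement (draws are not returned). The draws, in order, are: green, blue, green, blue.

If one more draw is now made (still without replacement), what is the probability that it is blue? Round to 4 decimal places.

0.4839

The likelihood of the observed sequence under each hypothesis: P(data | bag A) = (4/11)(7/10)(3/9)(6/8) = 7/110; P(data | bag B) = (10/12)(2/11)(9/10)(1/9) = 1/66.
The prior-weighted likelihoods are 1/3 · 7/110 = 7/330, 2/3 · 1/66 = 1/99; summing to 31/990.
Normalising, the posterior is P(bag A | data) = 21/31, P(bag B | data) = 10/31.
Averaging over the posterior, P(blue next | data) = (5/7)(21/31) + (0)(10/31) = 15/31.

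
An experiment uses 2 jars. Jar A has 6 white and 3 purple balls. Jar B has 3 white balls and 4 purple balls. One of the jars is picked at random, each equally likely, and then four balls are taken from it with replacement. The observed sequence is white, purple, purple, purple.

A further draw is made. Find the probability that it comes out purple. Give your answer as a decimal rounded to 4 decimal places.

Under each hypothesis, the probability of the observed sequence is: P(data | jar A) = (6/9)(3/9)(3/9)(3/9) = 0.024691; P(data | jar B) = (3/7)(4/7)(4/7)(4/7) = 0.079967.
Multiplying each by its prior: 1/2 · 0.024691 = 0.012346, 1/2 · 0.079967 = 0.039983; summing to 0.052329.
Normalising, the posterior is P(jar A | data) = 0.23592, P(jar B | data) = 0.76408.
The predictive probability is P(purple next | data) = (1/3)(0.23592) + (4/7)(0.76408) = 0.51526.

0.5153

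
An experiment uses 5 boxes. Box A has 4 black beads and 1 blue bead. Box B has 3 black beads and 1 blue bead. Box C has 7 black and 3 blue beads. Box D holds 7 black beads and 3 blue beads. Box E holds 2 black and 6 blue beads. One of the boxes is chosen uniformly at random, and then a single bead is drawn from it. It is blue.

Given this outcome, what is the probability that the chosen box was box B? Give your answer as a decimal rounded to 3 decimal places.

For each hypothesis, P(data | H) works out to: P(data | box A) = (1/5) = 1/5; P(data | box B) = (1/4) = 1/4; P(data | box C) = (3/10) = 3/10; P(data | box D) = (3/10) = 3/10; P(data | box E) = (6/8) = 3/4.
Multiplying each by its prior: 1/5 · 1/5 = 1/25, 1/5 · 1/4 = 1/20, 1/5 · 3/10 = 3/50, 1/5 · 3/10 = 3/50, 1/5 · 3/4 = 3/20; these sum to 9/25.
Therefore the posterior P(box B | data) = (1/20) / (9/25) = 5/36.

0.139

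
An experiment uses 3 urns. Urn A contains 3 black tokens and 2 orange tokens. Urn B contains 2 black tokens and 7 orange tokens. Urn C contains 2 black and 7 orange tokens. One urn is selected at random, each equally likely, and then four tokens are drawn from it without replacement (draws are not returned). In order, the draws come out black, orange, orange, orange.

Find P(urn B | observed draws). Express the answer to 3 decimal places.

The likelihood of the observed sequence under each hypothesis: P(data | urn A) = (3/5)(2/4)(1/3)(0/2) = 0; P(data | urn B) = (2/9)(7/8)(6/7)(5/6) = 5/36; P(data | urn C) = (2/9)(7/8)(6/7)(5/6) = 5/36.
The prior-weighted likelihoods are 1/3 · 0 = 0, 1/3 · 5/36 = 5/108, 1/3 · 5/36 = 5/108; with total 5/54.
Therefore the posterior P(urn B | data) = (5/108) / (5/54) = 1/2.

0.500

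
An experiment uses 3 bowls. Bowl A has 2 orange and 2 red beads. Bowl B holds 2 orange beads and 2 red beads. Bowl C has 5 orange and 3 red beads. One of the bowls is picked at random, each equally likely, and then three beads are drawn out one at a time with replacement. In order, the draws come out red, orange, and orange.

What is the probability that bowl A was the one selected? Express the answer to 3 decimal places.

0.315

Under each hypothesis, the probability of the observed sequence is: P(data | bowl A) = (2/4)(2/4)(2/4) = 0.125; P(data | bowl B) = (2/4)(2/4)(2/4) = 0.125; P(data | bowl C) = (3/8)(5/8)(5/8) = 0.14648.
Weighting by the prior gives 1/3 · 0.125 = 0.041667, 1/3 · 0.125 = 0.041667, 1/3 · 0.14648 = 0.048828; with total 0.13216.
Therefore the posterior P(bowl A | data) = (0.041667) / (0.13216) = 0.31527.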